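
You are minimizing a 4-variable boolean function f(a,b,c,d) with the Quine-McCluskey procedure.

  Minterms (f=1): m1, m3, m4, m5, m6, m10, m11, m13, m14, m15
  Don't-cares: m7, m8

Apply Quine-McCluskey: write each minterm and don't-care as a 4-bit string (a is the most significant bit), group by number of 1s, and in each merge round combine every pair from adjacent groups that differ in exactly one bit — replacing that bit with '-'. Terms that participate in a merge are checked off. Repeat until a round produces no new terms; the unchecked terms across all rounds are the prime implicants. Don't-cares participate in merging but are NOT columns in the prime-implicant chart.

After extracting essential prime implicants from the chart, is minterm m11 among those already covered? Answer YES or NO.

[col 0] 0001*, 0011*, 0100*, 0101*, 0110*, 0111*, 1000*, 1010*, 1011*, 1101*, 1110*, 1111*
[col 1] -011*, -101*, -110*, -111*, 0-01*, 0-11*, 00-1*, 01-0*, 01-1*, 010-*, 011-*, 1-10*, 1-11*, 10-0, 101-*, 11-1*, 111-*
[col 2] --11, -1-1, -11-, 0--1, 01--, 1-1-
Prime implicants: --11, -1-1, -11-, 0--1, 01--, 1-1-, 10-0
PI chart (minterm → PIs covering it):
  1 | 0--1  (sole → essential)
  3 | --11,0--1
  4 | 01--  (sole → essential)
  5 | -1-1,0--1,01--
  6 | -11-,01--
  10 | 1-1-,10-0
  11 | --11,1-1-
  13 | -1-1  (sole → essential)
  14 | -11-,1-1-
  15 | --11,-1-1,-11-,1-1-
Essential prime implicants: -1-1, 0--1, 01--

NO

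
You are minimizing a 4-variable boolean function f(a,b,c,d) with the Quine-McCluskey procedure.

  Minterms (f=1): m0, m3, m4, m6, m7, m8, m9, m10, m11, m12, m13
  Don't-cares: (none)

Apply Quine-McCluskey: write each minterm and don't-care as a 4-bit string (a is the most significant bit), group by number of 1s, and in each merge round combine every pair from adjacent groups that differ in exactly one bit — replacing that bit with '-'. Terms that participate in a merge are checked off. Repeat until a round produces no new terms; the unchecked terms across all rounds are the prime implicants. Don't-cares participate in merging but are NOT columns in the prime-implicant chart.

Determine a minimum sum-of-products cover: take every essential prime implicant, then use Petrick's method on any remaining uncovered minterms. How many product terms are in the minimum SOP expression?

5

size-2^0 implicants → 0000(✓)  0011(✓)  0100(✓)  0110(✓)  0111(✓)  1000(✓)  1001(✓)  1010(✓)  1011(✓)  1100(✓)  1101(✓)
size-2^1 implicants → -000(✓)  -011  -100(✓)  0-00(✓)  0-11  01-0  011-  1-00(✓)  1-01(✓)  10-0(✓)  10-1(✓)  100-(✓)  101-(✓)  110-(✓)
size-2^2 implicants → --00  1-0-  10--
Unchecked terms (primes): --00, -011, 0-11, 01-0, 011-, 1-0-, 10--
Minterm coverage:
  m0 ⊆ --00 [E]
  m3 ⊆ -011,0-11
  m4 ⊆ --00,01-0
  m6 ⊆ 01-0,011-
  m7 ⊆ 0-11,011-
  m8 ⊆ --00,1-0-,10--
  m9 ⊆ 1-0-,10--
  m10 ⊆ 10-- [E]
  m11 ⊆ -011,10--
  m12 ⊆ --00,1-0-
  m13 ⊆ 1-0- [E]
E = {--00, 1-0-, 10--}
Petrick residual → -011, 011-
Cover = c'd' + b'cd + a'bc + ac' + ab'  |cover|=5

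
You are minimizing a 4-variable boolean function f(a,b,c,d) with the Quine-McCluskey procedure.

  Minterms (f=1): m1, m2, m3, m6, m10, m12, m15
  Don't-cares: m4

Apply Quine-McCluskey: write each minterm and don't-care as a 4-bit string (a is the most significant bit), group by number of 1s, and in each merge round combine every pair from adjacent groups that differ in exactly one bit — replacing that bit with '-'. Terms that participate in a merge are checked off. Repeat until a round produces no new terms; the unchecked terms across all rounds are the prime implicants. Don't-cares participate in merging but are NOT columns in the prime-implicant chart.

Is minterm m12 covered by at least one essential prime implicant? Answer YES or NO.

YES

Round 0: 0001✓ 0010✓ 0011✓ 0100✓ 0110✓ 1010✓ 1100✓ 1111
Round 1: -010 -100 0-10 00-1 001- 01-0
PIs = {-010, -100, 0-10, 00-1, 001-, 01-0, 1111}
Coverage chart:
  m1: 00-1 ←essential
  m2: -010,0-10,001-
  m3: 00-1,001-
  m6: 0-10,01-0
  m10: -010 ←essential
  m12: -100 ←essential
  m15: 1111 ←essential
Essential: -010, -100, 00-1, 1111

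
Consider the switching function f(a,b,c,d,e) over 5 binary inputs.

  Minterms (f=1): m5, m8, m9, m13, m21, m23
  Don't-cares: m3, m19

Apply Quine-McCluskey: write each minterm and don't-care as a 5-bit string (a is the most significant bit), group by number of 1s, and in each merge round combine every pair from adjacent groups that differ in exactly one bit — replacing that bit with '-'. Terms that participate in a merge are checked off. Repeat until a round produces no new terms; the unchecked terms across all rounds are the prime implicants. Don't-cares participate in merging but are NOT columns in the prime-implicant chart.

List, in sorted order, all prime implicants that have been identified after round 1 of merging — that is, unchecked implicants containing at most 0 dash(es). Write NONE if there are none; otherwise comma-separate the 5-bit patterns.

Round 0: 00011✓ 00101✓ 01000✓ 01001✓ 01101✓ 10011✓ 10101✓ 10111✓
Round 1: -0011 -0101 0-101 01-01 0100- 10-11 101-1
PIs = {-0011, -0101, 0-101, 01-01, 0100-, 10-11, 101-1}

NONE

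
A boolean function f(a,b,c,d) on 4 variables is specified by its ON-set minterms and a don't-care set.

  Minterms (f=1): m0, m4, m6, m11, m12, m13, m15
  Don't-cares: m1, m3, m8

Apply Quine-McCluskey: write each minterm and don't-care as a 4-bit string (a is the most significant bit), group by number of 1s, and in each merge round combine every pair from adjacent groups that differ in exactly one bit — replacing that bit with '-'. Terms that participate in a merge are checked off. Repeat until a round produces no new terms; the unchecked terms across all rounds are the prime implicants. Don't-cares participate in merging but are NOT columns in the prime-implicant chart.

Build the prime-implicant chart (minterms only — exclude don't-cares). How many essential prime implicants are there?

[col 0] 0000*, 0001*, 0011*, 0100*, 0110*, 1000*, 1011*, 1100*, 1101*, 1111*
[col 1] -000*, -011, -100*, 0-00*, 00-1, 000-, 01-0, 1-00*, 1-11, 11-1, 110-
[col 2] --00
Prime implicants: --00, -011, 00-1, 000-, 01-0, 1-11, 11-1, 110-
PI chart (minterm → PIs covering it):
  0 | --00,000-
  4 | --00,01-0
  6 | 01-0  (sole → essential)
  11 | -011,1-11
  12 | --00,110-
  13 | 11-1,110-
  15 | 1-11,11-1
Essential prime implicants: 01-0

1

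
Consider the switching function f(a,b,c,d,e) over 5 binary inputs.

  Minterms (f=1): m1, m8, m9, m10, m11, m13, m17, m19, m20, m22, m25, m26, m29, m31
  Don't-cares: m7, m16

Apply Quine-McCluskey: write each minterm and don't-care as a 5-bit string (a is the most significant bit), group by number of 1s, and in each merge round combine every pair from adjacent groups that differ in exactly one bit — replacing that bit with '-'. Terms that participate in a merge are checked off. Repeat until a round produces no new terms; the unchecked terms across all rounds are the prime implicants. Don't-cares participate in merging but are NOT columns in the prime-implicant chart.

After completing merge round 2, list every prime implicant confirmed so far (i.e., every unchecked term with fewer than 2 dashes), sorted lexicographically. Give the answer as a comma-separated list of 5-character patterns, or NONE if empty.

-1010, 00111, 10-00, 100-1, 1000-, 101-0, 111-1

size-2^0 implicants → 00001(✓)  00111  01000(✓)  01001(✓)  01010(✓)  01011(✓)  01101(✓)  10000(✓)  10001(✓)  10011(✓)  10100(✓)  10110(✓)  11001(✓)  11010(✓)  11101(✓)  11111(✓)
size-2^1 implicants → -0001(✓)  -1001(✓)  -1010  -1101(✓)  0-001(✓)  01-01(✓)  010-0(✓)  010-1(✓)  0100-(✓)  0101-(✓)  1-001(✓)  10-00  100-1  1000-  101-0  11-01(✓)  111-1
size-2^2 implicants → --001  -1-01  010--
Unchecked terms (primes): --001, -1-01, -1010, 00111, 010--, 10-00, 100-1, 1000-, 101-0, 111-1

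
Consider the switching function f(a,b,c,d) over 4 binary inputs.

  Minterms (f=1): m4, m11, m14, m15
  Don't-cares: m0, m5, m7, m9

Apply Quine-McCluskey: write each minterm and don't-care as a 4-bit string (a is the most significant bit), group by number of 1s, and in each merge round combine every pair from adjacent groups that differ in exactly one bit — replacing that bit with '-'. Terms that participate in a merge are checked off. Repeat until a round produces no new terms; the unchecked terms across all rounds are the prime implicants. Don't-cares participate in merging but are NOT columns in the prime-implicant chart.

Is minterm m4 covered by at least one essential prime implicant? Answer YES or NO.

Round 0: 0000✓ 0100✓ 0101✓ 0111✓ 1001✓ 1011✓ 1110✓ 1111✓
Round 1: -111 0-00 01-1 010- 1-11 10-1 111-
PIs = {-111, 0-00, 01-1, 010-, 1-11, 10-1, 111-}
Coverage chart:
  m4: 0-00,010-
  m11: 1-11,10-1
  m14: 111- ←essential
  m15: -111,1-11,111-
Essential: 111-

NO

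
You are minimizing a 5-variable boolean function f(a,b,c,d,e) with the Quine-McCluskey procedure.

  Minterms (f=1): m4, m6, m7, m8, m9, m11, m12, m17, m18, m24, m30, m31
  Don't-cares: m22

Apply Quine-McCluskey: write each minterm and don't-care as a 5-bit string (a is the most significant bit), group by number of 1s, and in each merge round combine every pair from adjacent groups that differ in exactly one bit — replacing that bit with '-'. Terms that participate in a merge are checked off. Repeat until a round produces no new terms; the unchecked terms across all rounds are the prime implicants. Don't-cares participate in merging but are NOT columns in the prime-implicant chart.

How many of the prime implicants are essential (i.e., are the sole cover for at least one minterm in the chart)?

[col 0] 00100*, 00110*, 00111*, 01000*, 01001*, 01011*, 01100*, 10001, 10010*, 10110*, 11000*, 11110*, 11111*
[col 1] -0110, -1000, 0-100, 001-0, 0011-, 01-00, 010-1, 0100-, 1-110, 10-10, 1111-
Prime implicants: -0110, -1000, 0-100, 001-0, 0011-, 01-00, 010-1, 0100-, 1-110, 10-10, 10001, 1111-
PI chart (minterm → PIs covering it):
  4 | 0-100,001-0
  6 | -0110,001-0,0011-
  7 | 0011-  (sole → essential)
  8 | -1000,01-00,0100-
  9 | 010-1,0100-
  11 | 010-1  (sole → essential)
  12 | 0-100,01-00
  17 | 10001  (sole → essential)
  18 | 10-10  (sole → essential)
  24 | -1000  (sole → essential)
  30 | 1-110,1111-
  31 | 1111-  (sole → essential)
Essential prime implicants: -1000, 0011-, 010-1, 10-10, 10001, 1111-

6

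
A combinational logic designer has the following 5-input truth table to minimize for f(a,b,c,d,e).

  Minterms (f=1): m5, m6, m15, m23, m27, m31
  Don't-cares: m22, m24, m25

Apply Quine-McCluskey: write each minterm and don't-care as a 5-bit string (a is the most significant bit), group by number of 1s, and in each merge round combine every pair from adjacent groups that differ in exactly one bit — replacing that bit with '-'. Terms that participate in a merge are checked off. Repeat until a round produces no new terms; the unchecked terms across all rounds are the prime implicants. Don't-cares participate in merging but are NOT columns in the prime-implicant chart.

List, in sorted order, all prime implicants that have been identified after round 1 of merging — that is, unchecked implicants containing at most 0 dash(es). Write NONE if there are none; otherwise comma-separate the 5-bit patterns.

00101

Round 0: 00101 00110✓ 01111✓ 10110✓ 10111✓ 11000✓ 11001✓ 11011✓ 11111✓
Round 1: -0110 -1111 1-111 1011- 11-11 110-1 1100-
PIs = {-0110, -1111, 00101, 1-111, 1011-, 11-11, 110-1, 1100-}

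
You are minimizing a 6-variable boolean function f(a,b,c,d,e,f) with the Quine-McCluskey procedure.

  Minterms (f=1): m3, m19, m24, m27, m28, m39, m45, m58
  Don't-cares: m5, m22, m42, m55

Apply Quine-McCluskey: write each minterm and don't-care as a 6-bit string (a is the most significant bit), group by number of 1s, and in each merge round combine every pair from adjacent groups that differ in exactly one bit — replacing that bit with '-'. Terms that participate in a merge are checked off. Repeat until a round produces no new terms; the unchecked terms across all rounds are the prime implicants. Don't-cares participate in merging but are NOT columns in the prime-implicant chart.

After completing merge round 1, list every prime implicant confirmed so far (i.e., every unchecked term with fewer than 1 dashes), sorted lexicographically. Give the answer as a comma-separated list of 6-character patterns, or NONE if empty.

Round 0: 000011✓ 000101 010011✓ 010110 011000✓ 011011✓ 011100✓ 100111✓ 101010✓ 101101 110111✓ 111010✓
Round 1: 0-0011 01-011 011-00 1-0111 1-1010
PIs = {0-0011, 000101, 01-011, 010110, 011-00, 1-0111, 1-1010, 101101}

000101, 010110, 101101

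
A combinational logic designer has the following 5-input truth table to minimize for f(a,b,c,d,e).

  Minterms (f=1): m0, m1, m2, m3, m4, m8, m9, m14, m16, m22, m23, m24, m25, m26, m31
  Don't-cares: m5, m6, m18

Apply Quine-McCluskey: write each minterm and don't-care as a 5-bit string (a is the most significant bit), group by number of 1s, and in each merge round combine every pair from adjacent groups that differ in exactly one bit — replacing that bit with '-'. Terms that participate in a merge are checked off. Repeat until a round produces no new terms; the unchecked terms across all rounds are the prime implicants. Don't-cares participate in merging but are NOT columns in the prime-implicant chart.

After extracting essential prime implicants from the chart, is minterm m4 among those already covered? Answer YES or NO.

[col 0] 00000*, 00001*, 00010*, 00011*, 00100*, 00101*, 00110*, 01000*, 01001*, 01110*, 10000*, 10010*, 10110*, 10111*, 11000*, 11001*, 11010*, 11111*
[col 1] -0000*, -0010*, -0110*, -1000*, -1001*, 0-000*, 0-001*, 0-110, 00-00*, 00-01*, 00-10*, 000-0*, 000-1*, 0000-*, 0001-*, 001-0*, 0010-*, 0100-*, 1-000*, 1-010*, 1-111, 10-10*, 100-0*, 1011-, 110-0*, 1100-*
[col 2] --000, -0-10, -00-0, -100-, 0-00-, 00--0, 00-0-, 000--, 1-0-0
Prime implicants: --000, -0-10, -00-0, -100-, 0-00-, 0-110, 00--0, 00-0-, 000--, 1-0-0, 1-111, 1011-
PI chart (minterm → PIs covering it):
  0 | --000,-00-0,0-00-,00--0,00-0-,000--
  1 | 0-00-,00-0-,000--
  2 | -0-10,-00-0,00--0,000--
  3 | 000--  (sole → essential)
  4 | 00--0,00-0-
  8 | --000,-100-,0-00-
  9 | -100-,0-00-
  14 | 0-110  (sole → essential)
  16 | --000,-00-0,1-0-0
  22 | -0-10,1011-
  23 | 1-111,1011-
  24 | --000,-100-,1-0-0
  25 | -100-  (sole → essential)
  26 | 1-0-0  (sole → essential)
  31 | 1-111  (sole → essential)
Essential prime implicants: -100-, 0-110, 000--, 1-0-0, 1-111

NO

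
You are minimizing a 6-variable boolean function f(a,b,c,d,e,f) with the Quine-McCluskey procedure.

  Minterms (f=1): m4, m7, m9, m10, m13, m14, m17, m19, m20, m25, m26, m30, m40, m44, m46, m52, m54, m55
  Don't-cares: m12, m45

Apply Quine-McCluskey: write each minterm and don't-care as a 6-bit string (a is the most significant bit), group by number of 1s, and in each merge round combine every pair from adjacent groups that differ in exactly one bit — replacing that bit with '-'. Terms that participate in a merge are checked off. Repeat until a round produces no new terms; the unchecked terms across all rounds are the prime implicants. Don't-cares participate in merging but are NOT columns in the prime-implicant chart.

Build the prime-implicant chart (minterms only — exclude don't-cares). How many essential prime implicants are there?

6

[col 0] 000100*, 000111, 001001*, 001010*, 001100*, 001101*, 001110*, 010001*, 010011*, 010100*, 011001*, 011010*, 011110*, 101000*, 101100*, 101101*, 101110*, 110100*, 110110*, 110111*
[col 1] -01100*, -01101*, -01110*, -10100, 0-0100, 0-1001, 0-1010*, 0-1110*, 00-100, 001-01, 001-10*, 0011-0*, 00110-*, 01-001, 0100-1, 011-10*, 101-00, 1011-0*, 10110-*, 1101-0, 11011-
[col 2] -011-0, -0110-, 0-1-10
Prime implicants: -011-0, -0110-, -10100, 0-0100, 0-1-10, 0-1001, 00-100, 000111, 001-01, 01-001, 0100-1, 101-00, 1101-0, 11011-
PI chart (minterm → PIs covering it):
  4 | 0-0100,00-100
  7 | 000111  (sole → essential)
  9 | 0-1001,001-01
  10 | 0-1-10  (sole → essential)
  13 | -0110-,001-01
  14 | -011-0,0-1-10
  17 | 01-001,0100-1
  19 | 0100-1  (sole → essential)
  20 | -10100,0-0100
  25 | 0-1001,01-001
  26 | 0-1-10  (sole → essential)
  30 | 0-1-10  (sole → essential)
  40 | 101-00  (sole → essential)
  44 | -011-0,-0110-,101-00
  46 | -011-0  (sole → essential)
  52 | -10100,1101-0
  54 | 1101-0,11011-
  55 | 11011-  (sole → essential)
Essential prime implicants: -011-0, 0-1-10, 000111, 0100-1, 101-00, 11011-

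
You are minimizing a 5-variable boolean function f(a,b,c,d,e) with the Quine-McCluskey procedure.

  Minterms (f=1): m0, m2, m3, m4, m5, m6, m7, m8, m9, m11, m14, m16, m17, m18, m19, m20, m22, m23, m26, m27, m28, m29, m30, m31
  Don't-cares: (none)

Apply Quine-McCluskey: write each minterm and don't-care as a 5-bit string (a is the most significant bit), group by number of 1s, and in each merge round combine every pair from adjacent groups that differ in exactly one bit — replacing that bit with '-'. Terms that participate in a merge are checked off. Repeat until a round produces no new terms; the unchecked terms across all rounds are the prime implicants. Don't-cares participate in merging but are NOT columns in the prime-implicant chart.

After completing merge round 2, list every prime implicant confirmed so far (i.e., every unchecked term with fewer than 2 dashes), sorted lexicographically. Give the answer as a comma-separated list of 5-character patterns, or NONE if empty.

0-000, 010-1, 0100-

[col 0] 00000*, 00010*, 00011*, 00100*, 00101*, 00110*, 00111*, 01000*, 01001*, 01011*, 01110*, 10000*, 10001*, 10010*, 10011*, 10100*, 10110*, 10111*, 11010*, 11011*, 11100*, 11101*, 11110*, 11111*
[col 1] -0000*, -0010*, -0011*, -0100*, -0110*, -0111*, -1011*, -1110*, 0-000, 0-011*, 0-110*, 00-00*, 00-10*, 00-11*, 000-0*, 0001-*, 001-0*, 001-1*, 0010-*, 0011-*, 010-1, 0100-, 1-010*, 1-011*, 1-100*, 1-110*, 1-111*, 10-00*, 10-10*, 10-11*, 100-0*, 100-1*, 1000-*, 1001-*, 101-0*, 1011-*, 11-10*, 11-11*, 1101-*, 111-0*, 111-1*, 1110-*, 1111-*
[col 2] --011, --110, -0-00*, -0-10*, -0-11*, -00-0*, -001-*, -01-0*, -011-*, 00--0*, 00-1-*, 001--, 1--10*, 1--11*, 1-01-*, 1-1-0, 1-11-*, 10--0*, 10-1-*, 100--, 11-1-*, 111--
[col 3] -0--0, -0-1-, 1--1-
Prime implicants: --011, --110, -0--0, -0-1-, 0-000, 001--, 010-1, 0100-, 1--1-, 1-1-0, 100--, 111--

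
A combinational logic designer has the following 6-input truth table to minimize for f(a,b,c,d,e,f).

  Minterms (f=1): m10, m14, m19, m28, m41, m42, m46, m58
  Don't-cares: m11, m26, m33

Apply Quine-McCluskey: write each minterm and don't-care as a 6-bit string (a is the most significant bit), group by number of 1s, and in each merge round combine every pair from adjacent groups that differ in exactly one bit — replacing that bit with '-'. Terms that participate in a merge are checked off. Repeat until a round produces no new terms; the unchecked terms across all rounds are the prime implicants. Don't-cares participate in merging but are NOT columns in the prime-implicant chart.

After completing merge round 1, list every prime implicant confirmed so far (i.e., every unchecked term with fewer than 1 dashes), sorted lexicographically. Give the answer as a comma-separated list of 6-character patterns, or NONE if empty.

010011, 011100

Round 0: 001010✓ 001011✓ 001110✓ 010011 011010✓ 011100 100001✓ 101001✓ 101010✓ 101110✓ 111010✓
Round 1: -01010✓ -01110✓ -11010✓ 0-1010✓ 001-10✓ 00101- 1-1010✓ 10-001 101-10✓
Round 2: --1010 -01-10
PIs = {--1010, -01-10, 00101-, 010011, 011100, 10-001}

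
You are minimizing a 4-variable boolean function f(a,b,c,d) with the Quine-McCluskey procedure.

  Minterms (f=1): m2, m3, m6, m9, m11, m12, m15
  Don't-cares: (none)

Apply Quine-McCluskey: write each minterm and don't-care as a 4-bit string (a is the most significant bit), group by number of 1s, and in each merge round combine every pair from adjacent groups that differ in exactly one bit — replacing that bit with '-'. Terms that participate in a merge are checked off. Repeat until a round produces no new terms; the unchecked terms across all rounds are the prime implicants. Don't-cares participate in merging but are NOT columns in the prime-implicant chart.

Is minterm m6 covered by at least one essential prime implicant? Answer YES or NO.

YES

[col 0] 0010*, 0011*, 0110*, 1001*, 1011*, 1100, 1111*
[col 1] -011, 0-10, 001-, 1-11, 10-1
Prime implicants: -011, 0-10, 001-, 1-11, 10-1, 1100
PI chart (minterm → PIs covering it):
  2 | 0-10,001-
  3 | -011,001-
  6 | 0-10  (sole → essential)
  9 | 10-1  (sole → essential)
  11 | -011,1-11,10-1
  12 | 1100  (sole → essential)
  15 | 1-11  (sole → essential)
Essential prime implicants: 0-10, 1-11, 10-1, 1100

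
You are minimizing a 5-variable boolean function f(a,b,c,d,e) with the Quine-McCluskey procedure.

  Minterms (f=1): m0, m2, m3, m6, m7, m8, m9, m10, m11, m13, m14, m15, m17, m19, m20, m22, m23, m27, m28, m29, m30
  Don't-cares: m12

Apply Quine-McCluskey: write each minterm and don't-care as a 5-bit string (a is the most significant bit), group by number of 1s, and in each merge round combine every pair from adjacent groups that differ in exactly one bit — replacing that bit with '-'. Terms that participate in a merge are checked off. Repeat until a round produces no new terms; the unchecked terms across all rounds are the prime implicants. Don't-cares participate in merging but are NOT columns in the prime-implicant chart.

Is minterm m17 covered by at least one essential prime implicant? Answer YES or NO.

YES

Round 0: 00000✓ 00010✓ 00011✓ 00110✓ 00111✓ 01000✓ 01001✓ 01010✓ 01011✓ 01100✓ 01101✓ 01110✓ 01111✓ 10001✓ 10011✓ 10100✓ 10110✓ 10111✓ 11011✓ 11100✓ 11101✓ 11110✓
Round 1: -0011✓ -0110✓ -0111✓ -1011✓ -1100✓ -1101✓ -1110✓ 0-000✓ 0-010✓ 0-011✓ 0-110✓ 0-111✓ 00-10✓ 00-11✓ 000-0✓ 0001-✓ 0011-✓ 01-00✓ 01-01✓ 01-10✓ 01-11✓ 010-0✓ 010-1✓ 0100-✓ 0101-✓ 011-0✓ 011-1✓ 0110-✓ 0111-✓ 1-011✓ 1-100✓ 1-110✓ 10-11✓ 100-1 101-0✓ 1011-✓ 111-0✓ 1110-✓
Round 2: --011 --110 -0-11 -011- -11-0 -110- 0--10✓ 0--11✓ 0-0-0 0-01-✓ 0-11-✓ 00-1-✓ 01--0✓ 01--1✓ 01-0-✓ 01-1-✓ 010--✓ 011--✓ 1-1-0
Round 3: 0--1- 01---
PIs = {--011, --110, -0-11, -011-, -11-0, -110-, 0--1-, 0-0-0, 01---, 1-1-0, 100-1}
Coverage chart:
  m0: 0-0-0 ←essential
  m2: 0--1-,0-0-0
  m3: --011,-0-11,0--1-
  m6: --110,-011-,0--1-
  m7: -0-11,-011-,0--1-
  m8: 0-0-0,01---
  m9: 01--- ←essential
  m10: 0--1-,0-0-0,01---
  m11: --011,0--1-,01---
  m13: -110-,01---
  m14: --110,-11-0,0--1-,01---
  m15: 0--1-,01---
  m17: 100-1 ←essential
  m19: --011,-0-11,100-1
  m20: 1-1-0 ←essential
  m22: --110,-011-,1-1-0
  m23: -0-11,-011-
  m27: --011 ←essential
  m28: -11-0,-110-,1-1-0
  m29: -110- ←essential
  m30: --110,-11-0,1-1-0
Essential: --011, -110-, 0-0-0, 01---, 1-1-0, 100-1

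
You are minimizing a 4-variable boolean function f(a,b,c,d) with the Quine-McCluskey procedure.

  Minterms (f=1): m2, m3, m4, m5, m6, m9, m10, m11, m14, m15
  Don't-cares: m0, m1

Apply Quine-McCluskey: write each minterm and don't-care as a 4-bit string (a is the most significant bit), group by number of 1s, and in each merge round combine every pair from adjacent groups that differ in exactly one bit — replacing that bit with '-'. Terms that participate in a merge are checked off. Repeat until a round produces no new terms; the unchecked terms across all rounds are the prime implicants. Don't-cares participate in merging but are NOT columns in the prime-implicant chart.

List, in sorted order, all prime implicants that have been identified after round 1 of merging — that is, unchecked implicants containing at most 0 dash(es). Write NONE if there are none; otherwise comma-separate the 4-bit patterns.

[col 0] 0000*, 0001*, 0010*, 0011*, 0100*, 0101*, 0110*, 1001*, 1010*, 1011*, 1110*, 1111*
[col 1] -001*, -010*, -011*, -110*, 0-00*, 0-01*, 0-10*, 00-0*, 00-1*, 000-*, 001-*, 01-0*, 010-*, 1-10*, 1-11*, 10-1*, 101-*, 111-*
[col 2] --10, -0-1, -01-, 0--0, 0-0-, 00--, 1-1-
Prime implicants: --10, -0-1, -01-, 0--0, 0-0-, 00--, 1-1-

NONE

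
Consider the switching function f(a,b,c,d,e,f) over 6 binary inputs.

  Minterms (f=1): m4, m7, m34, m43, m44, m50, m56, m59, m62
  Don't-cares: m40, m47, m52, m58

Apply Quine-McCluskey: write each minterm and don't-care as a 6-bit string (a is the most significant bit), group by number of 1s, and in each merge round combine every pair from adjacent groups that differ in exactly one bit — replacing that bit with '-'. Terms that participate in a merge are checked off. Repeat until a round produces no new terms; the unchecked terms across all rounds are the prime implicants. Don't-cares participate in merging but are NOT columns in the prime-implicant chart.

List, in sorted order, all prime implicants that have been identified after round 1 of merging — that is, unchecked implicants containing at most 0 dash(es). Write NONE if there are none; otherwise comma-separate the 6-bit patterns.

size-2^0 implicants → 000100  000111  100010(✓)  101000(✓)  101011(✓)  101100(✓)  101111(✓)  110010(✓)  110100  111000(✓)  111010(✓)  111011(✓)  111110(✓)
size-2^1 implicants → 1-0010  1-1000  1-1011  101-00  101-11  11-010  111-10  1110-0  11101-
Unchecked terms (primes): 000100, 000111, 1-0010, 1-1000, 1-1011, 101-00, 101-11, 11-010, 110100, 111-10, 1110-0, 11101-

000100, 000111, 110100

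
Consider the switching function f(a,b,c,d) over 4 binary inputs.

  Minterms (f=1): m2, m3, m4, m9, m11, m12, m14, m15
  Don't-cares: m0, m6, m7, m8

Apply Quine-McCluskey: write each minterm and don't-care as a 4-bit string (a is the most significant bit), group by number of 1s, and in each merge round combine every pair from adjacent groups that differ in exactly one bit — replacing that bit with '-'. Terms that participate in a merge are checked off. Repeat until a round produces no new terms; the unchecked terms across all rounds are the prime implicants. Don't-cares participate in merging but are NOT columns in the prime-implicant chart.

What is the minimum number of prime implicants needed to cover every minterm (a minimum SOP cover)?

4

size-2^0 implicants → 0000(✓)  0010(✓)  0011(✓)  0100(✓)  0110(✓)  0111(✓)  1000(✓)  1001(✓)  1011(✓)  1100(✓)  1110(✓)  1111(✓)
size-2^1 implicants → -000(✓)  -011(✓)  -100(✓)  -110(✓)  -111(✓)  0-00(✓)  0-10(✓)  0-11(✓)  00-0(✓)  001-(✓)  01-0(✓)  011-(✓)  1-00(✓)  1-11(✓)  10-1  100-  11-0(✓)  111-(✓)
size-2^2 implicants → --00  --11  -1-0  -11-  0--0  0-1-
Unchecked terms (primes): --00, --11, -1-0, -11-, 0--0, 0-1-, 10-1, 100-
Minterm coverage:
  m2 ⊆ 0--0,0-1-
  m3 ⊆ --11,0-1-
  m4 ⊆ --00,-1-0,0--0
  m9 ⊆ 10-1,100-
  m11 ⊆ --11,10-1
  m12 ⊆ --00,-1-0
  m14 ⊆ -1-0,-11-
  m15 ⊆ --11,-11-
(no essential prime implicants)
Petrick residual → --00, -11-, 0-1-, 10-1
Cover = c'd' + bc + a'c + ab'd  |cover|=4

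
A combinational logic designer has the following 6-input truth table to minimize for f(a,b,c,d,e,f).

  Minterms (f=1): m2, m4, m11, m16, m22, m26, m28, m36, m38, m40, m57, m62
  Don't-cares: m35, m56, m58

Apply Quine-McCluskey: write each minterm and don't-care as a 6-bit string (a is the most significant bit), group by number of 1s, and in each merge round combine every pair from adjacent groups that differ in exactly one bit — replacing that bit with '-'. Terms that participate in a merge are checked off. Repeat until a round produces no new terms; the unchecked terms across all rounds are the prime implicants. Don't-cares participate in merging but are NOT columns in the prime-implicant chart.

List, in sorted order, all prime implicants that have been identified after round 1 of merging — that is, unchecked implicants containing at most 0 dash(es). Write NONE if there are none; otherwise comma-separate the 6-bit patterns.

000010, 001011, 010000, 010110, 011100, 100011

Round 0: 000010 000100✓ 001011 010000 010110 011010✓ 011100 100011 100100✓ 100110✓ 101000✓ 111000✓ 111001✓ 111010✓ 111110✓
Round 1: -00100 -11010 1-1000 1001-0 111-10 1110-0 11100-
PIs = {-00100, -11010, 000010, 001011, 010000, 010110, 011100, 1-1000, 100011, 1001-0, 111-10, 1110-0, 11100-}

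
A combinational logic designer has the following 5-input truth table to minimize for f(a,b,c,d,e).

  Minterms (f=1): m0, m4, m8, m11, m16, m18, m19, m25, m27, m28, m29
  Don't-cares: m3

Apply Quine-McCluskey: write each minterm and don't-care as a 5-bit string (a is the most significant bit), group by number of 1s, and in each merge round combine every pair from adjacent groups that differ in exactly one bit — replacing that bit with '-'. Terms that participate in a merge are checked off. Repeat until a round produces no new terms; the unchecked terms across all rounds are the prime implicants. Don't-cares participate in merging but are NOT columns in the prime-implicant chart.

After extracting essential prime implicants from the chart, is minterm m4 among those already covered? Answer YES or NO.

size-2^0 implicants → 00000(✓)  00011(✓)  00100(✓)  01000(✓)  01011(✓)  10000(✓)  10010(✓)  10011(✓)  11001(✓)  11011(✓)  11100(✓)  11101(✓)
size-2^1 implicants → -0000  -0011(✓)  -1011(✓)  0-000  0-011(✓)  00-00  1-011(✓)  100-0  1001-  11-01  110-1  1110-
size-2^2 implicants → --011
Unchecked terms (primes): --011, -0000, 0-000, 00-00, 100-0, 1001-, 11-01, 110-1, 1110-
Minterm coverage:
  m0 ⊆ -0000,0-000,00-00
  m4 ⊆ 00-00 [E]
  m8 ⊆ 0-000 [E]
  m11 ⊆ --011 [E]
  m16 ⊆ -0000,100-0
  m18 ⊆ 100-0,1001-
  m19 ⊆ --011,1001-
  m25 ⊆ 11-01,110-1
  m27 ⊆ --011,110-1
  m28 ⊆ 1110- [E]
  m29 ⊆ 11-01,1110-
E = {--011, 0-000, 00-00, 1110-}

YES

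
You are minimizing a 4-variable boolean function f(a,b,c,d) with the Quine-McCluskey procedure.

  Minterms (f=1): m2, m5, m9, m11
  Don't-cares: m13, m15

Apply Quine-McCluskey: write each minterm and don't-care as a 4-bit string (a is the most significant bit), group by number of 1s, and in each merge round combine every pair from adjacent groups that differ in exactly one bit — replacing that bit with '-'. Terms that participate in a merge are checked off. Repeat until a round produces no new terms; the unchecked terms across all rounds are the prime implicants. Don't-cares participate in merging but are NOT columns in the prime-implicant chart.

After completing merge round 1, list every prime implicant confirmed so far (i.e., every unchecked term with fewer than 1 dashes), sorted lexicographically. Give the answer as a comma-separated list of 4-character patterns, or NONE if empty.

size-2^0 implicants → 0010  0101(✓)  1001(✓)  1011(✓)  1101(✓)  1111(✓)
size-2^1 implicants → -101  1-01(✓)  1-11(✓)  10-1(✓)  11-1(✓)
size-2^2 implicants → 1--1
Unchecked terms (primes): -101, 0010, 1--1

0010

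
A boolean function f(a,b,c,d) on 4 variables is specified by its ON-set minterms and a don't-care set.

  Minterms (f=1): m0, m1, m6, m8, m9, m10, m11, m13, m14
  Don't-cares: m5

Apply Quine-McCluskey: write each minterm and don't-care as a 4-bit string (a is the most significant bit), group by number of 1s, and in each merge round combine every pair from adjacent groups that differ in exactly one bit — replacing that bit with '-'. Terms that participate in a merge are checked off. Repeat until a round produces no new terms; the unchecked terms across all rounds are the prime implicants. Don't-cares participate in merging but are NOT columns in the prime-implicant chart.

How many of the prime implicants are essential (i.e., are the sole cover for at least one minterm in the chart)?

4

size-2^0 implicants → 0000(✓)  0001(✓)  0101(✓)  0110(✓)  1000(✓)  1001(✓)  1010(✓)  1011(✓)  1101(✓)  1110(✓)
size-2^1 implicants → -000(✓)  -001(✓)  -101(✓)  -110  0-01(✓)  000-(✓)  1-01(✓)  1-10  10-0(✓)  10-1(✓)  100-(✓)  101-(✓)
size-2^2 implicants → --01  -00-  10--
Unchecked terms (primes): --01, -00-, -110, 1-10, 10--
Minterm coverage:
  m0 ⊆ -00- [E]
  m1 ⊆ --01,-00-
  m6 ⊆ -110 [E]
  m8 ⊆ -00-,10--
  m9 ⊆ --01,-00-,10--
  m10 ⊆ 1-10,10--
  m11 ⊆ 10-- [E]
  m13 ⊆ --01 [E]
  m14 ⊆ -110,1-10
E = {--01, -00-, -110, 10--}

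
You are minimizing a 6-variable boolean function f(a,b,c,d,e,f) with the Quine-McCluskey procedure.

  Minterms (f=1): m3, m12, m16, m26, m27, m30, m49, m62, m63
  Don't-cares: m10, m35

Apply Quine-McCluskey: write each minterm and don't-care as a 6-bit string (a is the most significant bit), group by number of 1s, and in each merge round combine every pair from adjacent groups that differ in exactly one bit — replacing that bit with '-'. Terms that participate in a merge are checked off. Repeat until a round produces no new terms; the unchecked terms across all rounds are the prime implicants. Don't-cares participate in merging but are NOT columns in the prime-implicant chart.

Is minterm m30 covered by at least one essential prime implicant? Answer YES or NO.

NO

[col 0] 000011*, 001010*, 001100, 010000, 011010*, 011011*, 011110*, 100011*, 110001, 111110*, 111111*
[col 1] -00011, -11110, 0-1010, 011-10, 01101-, 11111-
Prime implicants: -00011, -11110, 0-1010, 001100, 010000, 011-10, 01101-, 110001, 11111-
PI chart (minterm → PIs covering it):
  3 | -00011  (sole → essential)
  12 | 001100  (sole → essential)
  16 | 010000  (sole → essential)
  26 | 0-1010,011-10,01101-
  27 | 01101-  (sole → essential)
  30 | -11110,011-10
  49 | 110001  (sole → essential)
  62 | -11110,11111-
  63 | 11111-  (sole → essential)
Essential prime implicants: -00011, 001100, 010000, 01101-, 110001, 11111-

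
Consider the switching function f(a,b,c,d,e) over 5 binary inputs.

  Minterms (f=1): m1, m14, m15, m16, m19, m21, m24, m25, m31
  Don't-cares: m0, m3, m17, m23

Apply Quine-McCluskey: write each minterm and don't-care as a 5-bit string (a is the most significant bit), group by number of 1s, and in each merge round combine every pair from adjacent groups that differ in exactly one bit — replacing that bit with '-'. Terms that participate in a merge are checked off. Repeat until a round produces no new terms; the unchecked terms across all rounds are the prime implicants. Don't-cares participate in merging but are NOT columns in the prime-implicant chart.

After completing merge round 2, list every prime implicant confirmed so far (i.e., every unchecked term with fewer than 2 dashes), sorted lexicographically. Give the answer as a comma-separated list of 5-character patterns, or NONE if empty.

-1111, 0111-, 1-111

size-2^0 implicants → 00000(✓)  00001(✓)  00011(✓)  01110(✓)  01111(✓)  10000(✓)  10001(✓)  10011(✓)  10101(✓)  10111(✓)  11000(✓)  11001(✓)  11111(✓)
size-2^1 implicants → -0000(✓)  -0001(✓)  -0011(✓)  -1111  000-1(✓)  0000-(✓)  0111-  1-000(✓)  1-001(✓)  1-111  10-01(✓)  10-11(✓)  100-1(✓)  1000-(✓)  101-1(✓)  1100-(✓)
size-2^2 implicants → -00-1  -000-  1-00-  10--1
Unchecked terms (primes): -00-1, -000-, -1111, 0111-, 1-00-, 1-111, 10--1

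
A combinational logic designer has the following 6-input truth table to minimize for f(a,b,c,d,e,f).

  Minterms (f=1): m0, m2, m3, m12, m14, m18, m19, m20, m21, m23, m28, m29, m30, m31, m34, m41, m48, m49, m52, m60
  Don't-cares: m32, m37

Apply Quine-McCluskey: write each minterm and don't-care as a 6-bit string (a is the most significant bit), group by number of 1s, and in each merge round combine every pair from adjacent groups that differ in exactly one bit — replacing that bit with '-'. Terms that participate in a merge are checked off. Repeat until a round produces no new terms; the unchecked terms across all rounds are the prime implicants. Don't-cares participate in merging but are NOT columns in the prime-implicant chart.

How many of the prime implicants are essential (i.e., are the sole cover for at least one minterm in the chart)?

6

Round 0: 000000✓ 000010✓ 000011✓ 001100✓ 001110✓ 010010✓ 010011✓ 010100✓ 010101✓ 010111✓ 011100✓ 011101✓ 011110✓ 011111✓ 100000✓ 100010✓ 100101 101001 110000✓ 110001✓ 110100✓ 111100✓
Round 1: -00000✓ -00010✓ -10100✓ -11100✓ 0-0010✓ 0-0011✓ 0-1100✓ 0-1110✓ 0000-0✓ 00001-✓ 0011-0✓ 01-100✓ 01-101✓ 01-111✓ 010-11 01001-✓ 0101-1✓ 01010-✓ 0111-0✓ 0111-1✓ 01110-✓ 01111-✓ 1-0000 1000-0✓ 11-100✓ 110-00 11000-
Round 2: -000-0 -1-100 0-001- 0-11-0 01-1-1 01-10- 0111--
PIs = {-000-0, -1-100, 0-001-, 0-11-0, 01-1-1, 01-10-, 010-11, 0111--, 1-0000, 100101, 101001, 110-00, 11000-}
Coverage chart:
  m0: -000-0 ←essential
  m2: -000-0,0-001-
  m3: 0-001- ←essential
  m12: 0-11-0 ←essential
  m14: 0-11-0 ←essential
  m18: 0-001- ←essential
  m19: 0-001-,010-11
  m20: -1-100,01-10-
  m21: 01-1-1,01-10-
  m23: 01-1-1,010-11
  m28: -1-100,0-11-0,01-10-,0111--
  m29: 01-1-1,01-10-,0111--
  m30: 0-11-0,0111--
  m31: 01-1-1,0111--
  m34: -000-0 ←essential
  m41: 101001 ←essential
  m48: 1-0000,110-00,11000-
  m49: 11000- ←essential
  m52: -1-100,110-00
  m60: -1-100 ←essential
Essential: -000-0, -1-100, 0-001-, 0-11-0, 101001, 11000-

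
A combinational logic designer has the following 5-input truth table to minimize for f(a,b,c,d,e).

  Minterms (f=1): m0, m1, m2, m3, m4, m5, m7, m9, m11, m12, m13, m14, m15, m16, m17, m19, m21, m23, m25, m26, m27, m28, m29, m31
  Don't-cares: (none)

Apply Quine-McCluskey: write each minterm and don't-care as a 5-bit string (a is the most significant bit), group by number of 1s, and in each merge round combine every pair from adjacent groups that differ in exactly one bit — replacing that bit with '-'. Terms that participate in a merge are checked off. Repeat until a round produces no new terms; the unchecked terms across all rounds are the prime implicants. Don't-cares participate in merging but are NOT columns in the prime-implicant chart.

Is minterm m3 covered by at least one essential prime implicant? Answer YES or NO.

[col 0] 00000*, 00001*, 00010*, 00011*, 00100*, 00101*, 00111*, 01001*, 01011*, 01100*, 01101*, 01110*, 01111*, 10000*, 10001*, 10011*, 10101*, 10111*, 11001*, 11010*, 11011*, 11100*, 11101*, 11111*
[col 1] -0000*, -0001*, -0011*, -0101*, -0111*, -1001*, -1011*, -1100*, -1101*, -1111*, 0-001*, 0-011*, 0-100*, 0-101*, 0-111*, 00-00*, 00-01*, 00-11*, 000-0*, 000-1*, 0000-*, 0001-*, 001-1*, 0010-*, 01-01*, 01-11*, 010-1*, 011-0*, 011-1*, 0110-*, 0111-*, 1-001*, 1-011*, 1-101*, 1-111*, 10-01*, 10-11*, 100-1*, 1000-*, 101-1*, 11-01*, 11-11*, 110-1*, 1101-, 111-1*, 1110-*
[col 2] --001*, --011*, --101*, --111*, -0-01*, -0-11*, -00-1*, -000-, -01-1*, -1-01*, -1-11*, -10-1*, -11-1*, -110-, 0--01*, 0--11*, 0-0-1*, 0-1-1*, 0-10-, 00--1*, 00-0-, 000--, 01--1*, 011--, 1--01*, 1--11*, 1-0-1*, 1-1-1*, 10--1*, 11--1*
[col 3] ---01*, ---11*, --0-1*, --1-1*, -0--1*, -1--1*, 0---1*, 1---1*
[col 4] ----1
Prime implicants: ----1, -000-, -110-, 0-10-, 00-0-, 000--, 011--, 1101-
PI chart (minterm → PIs covering it):
  0 | -000-,00-0-,000--
  1 | ----1,-000-,00-0-,000--
  2 | 000--  (sole → essential)
  3 | ----1,000--
  4 | 0-10-,00-0-
  5 | ----1,0-10-,00-0-
  7 | ----1  (sole → essential)
  9 | ----1  (sole → essential)
  11 | ----1  (sole → essential)
  12 | -110-,0-10-,011--
  13 | ----1,-110-,0-10-,011--
  14 | 011--  (sole → essential)
  15 | ----1,011--
  16 | -000-  (sole → essential)
  17 | ----1,-000-
  19 | ----1  (sole → essential)
  21 | ----1  (sole → essential)
  23 | ----1  (sole → essential)
  25 | ----1  (sole → essential)
  26 | 1101-  (sole → essential)
  27 | ----1,1101-
  28 | -110-  (sole → essential)
  29 | ----1,-110-
  31 | ----1  (sole → essential)
Essential prime implicants: ----1, -000-, -110-, 000--, 011--, 1101-

YES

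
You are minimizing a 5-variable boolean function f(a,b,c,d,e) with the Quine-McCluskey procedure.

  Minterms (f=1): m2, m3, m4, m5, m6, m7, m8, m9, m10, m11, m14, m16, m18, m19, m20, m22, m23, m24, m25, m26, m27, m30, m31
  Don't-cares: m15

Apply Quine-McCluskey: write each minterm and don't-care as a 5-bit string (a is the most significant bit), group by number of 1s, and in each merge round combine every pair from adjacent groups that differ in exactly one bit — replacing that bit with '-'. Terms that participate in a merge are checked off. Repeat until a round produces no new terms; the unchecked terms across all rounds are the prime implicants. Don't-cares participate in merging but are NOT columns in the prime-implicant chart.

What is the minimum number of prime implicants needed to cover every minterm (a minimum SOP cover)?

4

Round 0: 00010✓ 00011✓ 00100✓ 00101✓ 00110✓ 00111✓ 01000✓ 01001✓ 01010✓ 01011✓ 01110✓ 01111✓ 10000✓ 10010✓ 10011✓ 10100✓ 10110✓ 10111✓ 11000✓ 11001✓ 11010✓ 11011✓ 11110✓ 11111✓
Round 1: -0010✓ -0011✓ -0100✓ -0110✓ -0111✓ -1000✓ -1001✓ -1010✓ -1011✓ -1110✓ -1111✓ 0-010✓ 0-011✓ 0-110✓ 0-111✓ 00-10✓ 00-11✓ 0001-✓ 001-0✓ 001-1✓ 0010-✓ 0011-✓ 01-10✓ 01-11✓ 010-0✓ 010-1✓ 0100-✓ 0101-✓ 0111-✓ 1-000✓ 1-010✓ 1-011✓ 1-110✓ 1-111✓ 10-00✓ 10-10✓ 10-11✓ 100-0✓ 1001-✓ 101-0✓ 1011-✓ 11-10✓ 11-11✓ 110-0✓ 110-1✓ 1100-✓ 1101-✓ 1111-✓
Round 2: --010✓ --011✓ --110✓ --111✓ -0-10✓ -0-11✓ -001-✓ -01-0 -011-✓ -1-10✓ -1-11✓ -10-0✓ -10-1✓ -100-✓ -101-✓ -111-✓ 0--10✓ 0--11✓ 0-01-✓ 0-11-✓ 00-1-✓ 001-- 01-1-✓ 010--✓ 1--10✓ 1--11✓ 1-0-0 1-01-✓ 1-11-✓ 10--0 10-1-✓ 11-1-✓ 110--✓
Round 3: ---10✓ ---11✓ --01-✓ --11-✓ -0-1-✓ -1-1-✓ -10-- 0--1-✓ 1--1-✓
Round 4: ---1-
PIs = {---1-, -01-0, -10--, 001--, 1-0-0, 10--0}
Coverage chart:
  m2: ---1- ←essential
  m3: ---1- ←essential
  m4: -01-0,001--
  m5: 001-- ←essential
  m6: ---1-,-01-0,001--
  m7: ---1-,001--
  m8: -10-- ←essential
  m9: -10-- ←essential
  m10: ---1-,-10--
  m11: ---1-,-10--
  m14: ---1- ←essential
  m16: 1-0-0,10--0
  m18: ---1-,1-0-0,10--0
  m19: ---1- ←essential
  m20: -01-0,10--0
  m22: ---1-,-01-0,10--0
  m23: ---1- ←essential
  m24: -10--,1-0-0
  m25: -10-- ←essential
  m26: ---1-,-10--,1-0-0
  m27: ---1-,-10--
  m30: ---1- ←essential
  m31: ---1- ←essential
Essential: ---1-, -10--, 001--
Petrick residual → 10--0
Min cover (4 terms): d + bc' + a'b'c + ab'e'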